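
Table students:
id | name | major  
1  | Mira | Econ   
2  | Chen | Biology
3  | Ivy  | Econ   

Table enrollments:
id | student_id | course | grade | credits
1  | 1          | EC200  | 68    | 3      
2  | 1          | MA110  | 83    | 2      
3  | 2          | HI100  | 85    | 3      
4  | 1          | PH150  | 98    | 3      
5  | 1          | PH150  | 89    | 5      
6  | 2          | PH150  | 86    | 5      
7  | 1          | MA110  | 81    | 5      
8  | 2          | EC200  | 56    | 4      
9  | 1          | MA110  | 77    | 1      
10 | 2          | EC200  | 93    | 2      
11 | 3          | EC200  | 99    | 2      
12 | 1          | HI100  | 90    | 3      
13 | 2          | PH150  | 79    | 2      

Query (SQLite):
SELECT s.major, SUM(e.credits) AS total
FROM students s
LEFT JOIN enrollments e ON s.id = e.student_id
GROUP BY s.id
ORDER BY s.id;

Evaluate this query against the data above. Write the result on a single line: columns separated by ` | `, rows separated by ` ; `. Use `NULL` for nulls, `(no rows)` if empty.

LEFT JOIN keeps every students row; unmatched ones get NULL for enrollments columns.
Group by students.id and compute SUM(e.credits). SUM over an all-NULL group is NULL.
  1: ids {1, 2, 4, 5, 7, 9, 12} → SUM(e.credits)=22
  2: ids {3, 6, 8, 10, 13} → SUM(e.credits)=16
  3: ids {11} → SUM(e.credits)=2

Econ | 22 ; Biology | 16 ; Econ | 2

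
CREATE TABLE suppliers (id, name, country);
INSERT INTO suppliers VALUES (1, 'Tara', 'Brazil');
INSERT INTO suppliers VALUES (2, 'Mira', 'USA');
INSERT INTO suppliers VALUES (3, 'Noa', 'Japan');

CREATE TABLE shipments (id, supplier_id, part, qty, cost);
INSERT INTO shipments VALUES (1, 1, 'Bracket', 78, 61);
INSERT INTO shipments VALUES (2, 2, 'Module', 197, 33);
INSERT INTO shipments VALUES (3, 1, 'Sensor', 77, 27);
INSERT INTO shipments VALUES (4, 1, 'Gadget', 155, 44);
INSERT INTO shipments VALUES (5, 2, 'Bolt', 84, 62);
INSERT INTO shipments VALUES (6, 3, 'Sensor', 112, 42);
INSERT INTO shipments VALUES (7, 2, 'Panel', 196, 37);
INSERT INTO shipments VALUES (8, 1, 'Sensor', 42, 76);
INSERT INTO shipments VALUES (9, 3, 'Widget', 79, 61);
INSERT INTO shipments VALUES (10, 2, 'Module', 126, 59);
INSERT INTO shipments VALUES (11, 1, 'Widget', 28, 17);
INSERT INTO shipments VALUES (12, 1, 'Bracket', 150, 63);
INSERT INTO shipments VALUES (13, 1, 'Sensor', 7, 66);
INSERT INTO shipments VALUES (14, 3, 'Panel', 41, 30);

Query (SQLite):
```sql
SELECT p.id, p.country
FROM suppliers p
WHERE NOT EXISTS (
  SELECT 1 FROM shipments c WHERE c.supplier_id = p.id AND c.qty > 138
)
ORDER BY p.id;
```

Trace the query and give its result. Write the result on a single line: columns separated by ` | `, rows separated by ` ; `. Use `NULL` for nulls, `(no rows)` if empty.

For each suppliers row, check whether any shipments with matching supplier_id has qty > 138.
Keep rows where that is false.

3 | Japan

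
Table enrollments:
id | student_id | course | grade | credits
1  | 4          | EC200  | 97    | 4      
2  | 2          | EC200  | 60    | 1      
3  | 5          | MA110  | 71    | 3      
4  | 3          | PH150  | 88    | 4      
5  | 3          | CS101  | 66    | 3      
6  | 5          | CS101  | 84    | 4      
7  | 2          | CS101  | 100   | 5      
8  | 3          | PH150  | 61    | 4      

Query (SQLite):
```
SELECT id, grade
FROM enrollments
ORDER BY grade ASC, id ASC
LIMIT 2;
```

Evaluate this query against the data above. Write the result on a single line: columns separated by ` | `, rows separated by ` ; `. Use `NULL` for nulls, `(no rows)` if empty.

Sort by grade asc, tiebreak id asc: (60, id=2), (61, id=8), (66, id=5), (71, id=3), (84, id=6) …. Take first 2.

2 | 60 ; 8 | 61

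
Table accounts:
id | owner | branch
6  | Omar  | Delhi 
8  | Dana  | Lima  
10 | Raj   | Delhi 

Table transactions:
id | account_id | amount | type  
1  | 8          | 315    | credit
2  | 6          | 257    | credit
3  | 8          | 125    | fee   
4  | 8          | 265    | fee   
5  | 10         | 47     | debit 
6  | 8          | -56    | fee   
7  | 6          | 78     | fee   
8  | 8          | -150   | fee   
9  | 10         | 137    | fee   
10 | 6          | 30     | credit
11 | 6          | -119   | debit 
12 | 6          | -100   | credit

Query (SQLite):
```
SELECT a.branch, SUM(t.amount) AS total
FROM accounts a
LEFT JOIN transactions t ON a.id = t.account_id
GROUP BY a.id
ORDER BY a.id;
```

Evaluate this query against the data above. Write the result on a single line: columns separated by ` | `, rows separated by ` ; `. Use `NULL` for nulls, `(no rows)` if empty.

LEFT JOIN keeps every accounts row; unmatched ones get NULL for transactions columns.
Group by accounts.id and compute SUM(t.amount). SUM over an all-NULL group is NULL.
  6: ids {2, 7, 10, 11, 12} → SUM(t.amount)=146
  8: ids {1, 3, 4, 6, 8} → SUM(t.amount)=499
  10: ids {5, 9} → SUM(t.amount)=184

Delhi | 146 ; Lima | 499 ; Delhi | 184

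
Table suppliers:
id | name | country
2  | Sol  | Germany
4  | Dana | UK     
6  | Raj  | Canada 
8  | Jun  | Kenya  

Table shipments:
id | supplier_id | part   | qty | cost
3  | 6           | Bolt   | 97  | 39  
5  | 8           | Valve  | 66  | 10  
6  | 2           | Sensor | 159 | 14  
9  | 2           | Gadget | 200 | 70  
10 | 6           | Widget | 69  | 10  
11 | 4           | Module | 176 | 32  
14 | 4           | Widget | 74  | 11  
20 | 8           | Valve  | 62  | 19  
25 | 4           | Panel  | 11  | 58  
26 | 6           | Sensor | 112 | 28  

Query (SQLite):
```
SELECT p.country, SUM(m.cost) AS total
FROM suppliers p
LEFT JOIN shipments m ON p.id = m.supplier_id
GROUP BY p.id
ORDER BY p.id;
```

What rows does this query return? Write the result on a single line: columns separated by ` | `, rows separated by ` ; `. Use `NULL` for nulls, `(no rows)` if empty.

Germany | 84 ; UK | 101 ; Canada | 77 ; Kenya | 29

LEFT JOIN keeps every suppliers row; unmatched ones get NULL for shipments columns.
Group by suppliers.id and compute SUM(m.cost). SUM over an all-NULL group is NULL.
  2: ids {6, 9} → SUM(m.cost)=84
  4: ids {11, 14, 25} → SUM(m.cost)=101
  6: ids {3, 10, 26} → SUM(m.cost)=77
  8: ids {5, 20} → SUM(m.cost)=29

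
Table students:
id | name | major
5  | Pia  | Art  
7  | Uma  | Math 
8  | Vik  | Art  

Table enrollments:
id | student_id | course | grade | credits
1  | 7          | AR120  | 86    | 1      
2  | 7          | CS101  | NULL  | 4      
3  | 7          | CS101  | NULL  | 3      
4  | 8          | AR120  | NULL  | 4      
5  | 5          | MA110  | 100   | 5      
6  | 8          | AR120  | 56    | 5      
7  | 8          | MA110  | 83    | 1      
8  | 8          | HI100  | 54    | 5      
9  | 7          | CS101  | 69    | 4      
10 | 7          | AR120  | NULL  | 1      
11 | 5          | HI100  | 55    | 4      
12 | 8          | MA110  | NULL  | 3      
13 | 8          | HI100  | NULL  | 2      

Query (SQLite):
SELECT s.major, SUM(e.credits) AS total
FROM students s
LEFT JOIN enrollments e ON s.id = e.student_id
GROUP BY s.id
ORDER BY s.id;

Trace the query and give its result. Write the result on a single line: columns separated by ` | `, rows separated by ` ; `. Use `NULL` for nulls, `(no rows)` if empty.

LEFT JOIN keeps every students row; unmatched ones get NULL for enrollments columns.
Group by students.id and compute SUM(e.credits). SUM over an all-NULL group is NULL.
  5: ids {5, 11} → SUM(e.credits)=9
  7: ids {1, 2, 3, 9, 10} → SUM(e.credits)=13
  8: ids {4, 6, 7, 8, 12, 13} → SUM(e.credits)=20

Art | 9 ; Math | 13 ; Art | 20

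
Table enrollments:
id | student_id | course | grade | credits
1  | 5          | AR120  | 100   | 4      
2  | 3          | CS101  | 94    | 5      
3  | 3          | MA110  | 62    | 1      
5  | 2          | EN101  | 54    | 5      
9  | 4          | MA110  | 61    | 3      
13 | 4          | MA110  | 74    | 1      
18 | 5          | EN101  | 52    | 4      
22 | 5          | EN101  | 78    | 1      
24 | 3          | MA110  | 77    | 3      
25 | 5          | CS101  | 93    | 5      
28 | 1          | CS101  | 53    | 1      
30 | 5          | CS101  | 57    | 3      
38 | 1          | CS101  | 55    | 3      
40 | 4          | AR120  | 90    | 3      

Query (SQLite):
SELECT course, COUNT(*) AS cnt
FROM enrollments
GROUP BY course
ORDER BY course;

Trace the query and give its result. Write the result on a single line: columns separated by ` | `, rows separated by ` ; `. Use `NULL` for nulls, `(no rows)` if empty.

AR120 | 2 ; CS101 | 5 ; EN101 | 3 ; MA110 | 4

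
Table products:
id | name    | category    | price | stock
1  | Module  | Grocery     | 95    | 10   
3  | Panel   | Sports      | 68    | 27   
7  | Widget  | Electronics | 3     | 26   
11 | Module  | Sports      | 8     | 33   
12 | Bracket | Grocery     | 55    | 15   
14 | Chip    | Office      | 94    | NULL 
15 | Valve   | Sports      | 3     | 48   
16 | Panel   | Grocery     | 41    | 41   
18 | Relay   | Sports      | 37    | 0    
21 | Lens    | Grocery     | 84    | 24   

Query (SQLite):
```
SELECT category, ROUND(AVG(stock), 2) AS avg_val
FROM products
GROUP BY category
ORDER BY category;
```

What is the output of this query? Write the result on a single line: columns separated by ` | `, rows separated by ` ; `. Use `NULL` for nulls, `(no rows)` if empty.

Partition products by category; compute ROUND(AVG(stock), 2) within each group.
  Electronics: ids {7} → ROUND(AVG(stock), 2)=26
  Grocery: ids {1, 12, 16, 21} → ROUND(AVG(stock), 2)=22.5
  Office: ids {14} → ROUND(AVG(stock), 2)=NULL
  Sports: ids {3, 11, 15, 18} → ROUND(AVG(stock), 2)=27

Electronics | 26 ; Grocery | 22.5 ; Office | NULL ; Sports | 27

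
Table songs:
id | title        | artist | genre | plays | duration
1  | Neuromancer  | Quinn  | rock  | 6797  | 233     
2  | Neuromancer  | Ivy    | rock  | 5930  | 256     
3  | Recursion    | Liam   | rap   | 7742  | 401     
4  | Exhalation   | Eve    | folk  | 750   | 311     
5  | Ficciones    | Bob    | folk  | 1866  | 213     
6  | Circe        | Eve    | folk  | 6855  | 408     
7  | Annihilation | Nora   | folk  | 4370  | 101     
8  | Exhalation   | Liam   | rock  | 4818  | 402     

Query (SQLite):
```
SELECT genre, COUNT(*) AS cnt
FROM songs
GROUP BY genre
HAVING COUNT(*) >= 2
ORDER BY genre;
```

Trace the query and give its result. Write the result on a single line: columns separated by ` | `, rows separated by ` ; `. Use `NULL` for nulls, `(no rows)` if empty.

folk | 4 ; rock | 3

Partition songs by genre; compute COUNT(*) within each group.
HAVING: keep groups with count ≥ 2.
  folk: ids {4, 5, 6, 7} → COUNT(*)=4
  rap: ids {3} → COUNT(*)=1
  rock: ids {1, 2, 8} → COUNT(*)=3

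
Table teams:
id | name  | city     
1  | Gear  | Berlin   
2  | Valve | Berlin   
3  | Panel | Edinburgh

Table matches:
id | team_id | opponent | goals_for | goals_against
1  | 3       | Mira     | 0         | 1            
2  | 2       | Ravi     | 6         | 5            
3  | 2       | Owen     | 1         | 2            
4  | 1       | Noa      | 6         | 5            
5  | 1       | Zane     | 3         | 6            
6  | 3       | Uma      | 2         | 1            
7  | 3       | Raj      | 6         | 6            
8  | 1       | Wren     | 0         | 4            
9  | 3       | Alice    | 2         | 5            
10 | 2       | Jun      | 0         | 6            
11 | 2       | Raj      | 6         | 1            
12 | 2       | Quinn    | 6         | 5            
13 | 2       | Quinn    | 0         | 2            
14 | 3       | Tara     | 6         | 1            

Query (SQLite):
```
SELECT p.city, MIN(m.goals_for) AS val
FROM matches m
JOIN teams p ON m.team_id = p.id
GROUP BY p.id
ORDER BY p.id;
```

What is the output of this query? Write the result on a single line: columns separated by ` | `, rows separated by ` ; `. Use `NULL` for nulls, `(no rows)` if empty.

Join each matches row to its teams via team_id.
Group joined rows by teams.id; compute MIN(m.goals_for) per group.
  1: ids {4, 5, 8} → MIN(m.goals_for)=0
  2: ids {2, 3, 10, 11, 12, 13} → MIN(m.goals_for)=0
  3: ids {1, 6, 7, 9, 14} → MIN(m.goals_for)=0

Berlin | 0 ; Berlin | 0 ; Edinburgh | 0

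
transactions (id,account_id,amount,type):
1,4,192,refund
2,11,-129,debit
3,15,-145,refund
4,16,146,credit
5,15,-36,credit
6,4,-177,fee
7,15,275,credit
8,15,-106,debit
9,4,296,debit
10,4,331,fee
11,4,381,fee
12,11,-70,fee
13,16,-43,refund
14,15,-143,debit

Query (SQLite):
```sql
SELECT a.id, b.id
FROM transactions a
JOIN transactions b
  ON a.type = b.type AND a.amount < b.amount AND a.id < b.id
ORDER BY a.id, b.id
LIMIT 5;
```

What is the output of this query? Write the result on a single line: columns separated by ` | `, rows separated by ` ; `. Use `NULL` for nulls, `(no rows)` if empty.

Pairs (a,b) with same type, a.amount < b.amount, a.id < b.id.
type groups: credit:{4,5,7} debit:{2,8,9,14} fee:{6,10,11,12} refund:{1,3,13}
Ordered by (a.id, b.id); first 5.

2 | 8 ; 2 | 9 ; 3 | 13 ; 4 | 7 ; 5 | 7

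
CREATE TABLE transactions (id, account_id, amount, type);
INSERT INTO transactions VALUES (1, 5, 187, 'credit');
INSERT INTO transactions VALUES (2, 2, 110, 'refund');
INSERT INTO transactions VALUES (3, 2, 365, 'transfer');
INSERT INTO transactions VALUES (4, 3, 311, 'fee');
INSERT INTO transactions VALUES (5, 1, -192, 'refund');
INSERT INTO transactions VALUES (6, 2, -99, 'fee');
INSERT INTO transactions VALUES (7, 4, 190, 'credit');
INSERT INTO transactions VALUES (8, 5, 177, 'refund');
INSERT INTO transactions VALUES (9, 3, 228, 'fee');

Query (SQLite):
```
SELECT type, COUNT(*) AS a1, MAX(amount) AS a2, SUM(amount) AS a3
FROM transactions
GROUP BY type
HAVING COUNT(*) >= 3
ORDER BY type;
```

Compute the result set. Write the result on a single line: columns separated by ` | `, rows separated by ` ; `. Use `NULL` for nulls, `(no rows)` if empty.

Group transactions by type.
Per group compute: COUNT(*), MAX(amount), SUM(amount).
HAVING: drop groups with fewer than 3 rows.
  credit: ids {1, 7} → COUNT(*)=2, MAX(amount)=190, SUM(amount)=377
  fee: ids {4, 6, 9} → COUNT(*)=3, MAX(amount)=311, SUM(amount)=440
  refund: ids {2, 5, 8} → COUNT(*)=3, MAX(amount)=177, SUM(amount)=95
  transfer: ids {3} → COUNT(*)=1, MAX(amount)=365, SUM(amount)=365

fee | 3 | 311 | 440 ; refund | 3 | 177 | 95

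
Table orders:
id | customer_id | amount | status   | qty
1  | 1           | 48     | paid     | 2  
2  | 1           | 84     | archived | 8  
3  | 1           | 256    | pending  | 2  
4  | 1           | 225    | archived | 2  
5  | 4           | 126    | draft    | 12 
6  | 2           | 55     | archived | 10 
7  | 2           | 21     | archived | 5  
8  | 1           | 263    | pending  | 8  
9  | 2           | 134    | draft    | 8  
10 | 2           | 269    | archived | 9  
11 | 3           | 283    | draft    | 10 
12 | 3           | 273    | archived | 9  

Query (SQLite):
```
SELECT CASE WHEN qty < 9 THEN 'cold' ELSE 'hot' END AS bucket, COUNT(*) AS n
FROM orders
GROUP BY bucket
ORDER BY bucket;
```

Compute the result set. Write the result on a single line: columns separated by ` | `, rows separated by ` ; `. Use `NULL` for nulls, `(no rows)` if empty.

Bucket rows by qty < 9 → 'cold' else 'hot'; count each bucket.

cold | 7 ; hot | 5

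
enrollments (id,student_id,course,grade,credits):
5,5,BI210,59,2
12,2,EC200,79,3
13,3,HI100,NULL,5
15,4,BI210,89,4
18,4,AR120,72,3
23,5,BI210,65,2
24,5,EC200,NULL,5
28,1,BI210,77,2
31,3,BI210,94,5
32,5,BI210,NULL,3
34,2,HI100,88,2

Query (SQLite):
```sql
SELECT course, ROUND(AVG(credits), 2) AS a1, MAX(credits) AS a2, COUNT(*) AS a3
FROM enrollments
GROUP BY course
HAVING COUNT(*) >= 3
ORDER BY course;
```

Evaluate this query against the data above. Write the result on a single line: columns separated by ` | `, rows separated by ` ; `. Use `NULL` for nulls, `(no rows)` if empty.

BI210 | 3 | 5 | 6

Group enrollments by course.
Per group compute: ROUND(AVG(credits), 2), MAX(credits), COUNT(*).
HAVING: drop groups with fewer than 3 rows.
  AR120: ids {18} → ROUND(AVG(credits), 2)=3, MAX(credits)=3, COUNT(*)=1
  BI210: ids {5, 15, 23, 28, 31, 32} → ROUND(AVG(credits), 2)=3, MAX(credits)=5, COUNT(*)=6
  EC200: ids {12, 24} → ROUND(AVG(credits), 2)=4, MAX(credits)=5, COUNT(*)=2
  HI100: ids {13, 34} → ROUND(AVG(credits), 2)=3.5, MAX(credits)=5, COUNT(*)=2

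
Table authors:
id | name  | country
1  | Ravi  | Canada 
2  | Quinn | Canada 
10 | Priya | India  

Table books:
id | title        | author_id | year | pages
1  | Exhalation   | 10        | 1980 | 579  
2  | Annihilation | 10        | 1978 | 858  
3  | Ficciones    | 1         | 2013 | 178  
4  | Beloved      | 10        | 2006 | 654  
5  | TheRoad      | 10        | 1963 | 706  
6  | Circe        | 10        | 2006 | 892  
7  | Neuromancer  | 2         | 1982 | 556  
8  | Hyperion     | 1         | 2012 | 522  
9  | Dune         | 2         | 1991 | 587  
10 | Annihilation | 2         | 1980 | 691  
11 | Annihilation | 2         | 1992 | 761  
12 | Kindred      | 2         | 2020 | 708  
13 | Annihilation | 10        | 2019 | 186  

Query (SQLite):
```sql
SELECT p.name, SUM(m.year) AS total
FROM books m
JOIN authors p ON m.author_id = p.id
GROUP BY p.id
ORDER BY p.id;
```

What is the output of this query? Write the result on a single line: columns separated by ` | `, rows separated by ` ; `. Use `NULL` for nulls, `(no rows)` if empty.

Join each books row to its authors via author_id.
Group joined rows by authors.id; compute SUM(m.year) per group.
  1: ids {3, 8} → SUM(m.year)=4025
  2: ids {7, 9, 10, 11, 12} → SUM(m.year)=9965
  10: ids {1, 2, 4, 5, 6, 13} → SUM(m.year)=11952

Ravi | 4025 ; Quinn | 9965 ; Priya | 11952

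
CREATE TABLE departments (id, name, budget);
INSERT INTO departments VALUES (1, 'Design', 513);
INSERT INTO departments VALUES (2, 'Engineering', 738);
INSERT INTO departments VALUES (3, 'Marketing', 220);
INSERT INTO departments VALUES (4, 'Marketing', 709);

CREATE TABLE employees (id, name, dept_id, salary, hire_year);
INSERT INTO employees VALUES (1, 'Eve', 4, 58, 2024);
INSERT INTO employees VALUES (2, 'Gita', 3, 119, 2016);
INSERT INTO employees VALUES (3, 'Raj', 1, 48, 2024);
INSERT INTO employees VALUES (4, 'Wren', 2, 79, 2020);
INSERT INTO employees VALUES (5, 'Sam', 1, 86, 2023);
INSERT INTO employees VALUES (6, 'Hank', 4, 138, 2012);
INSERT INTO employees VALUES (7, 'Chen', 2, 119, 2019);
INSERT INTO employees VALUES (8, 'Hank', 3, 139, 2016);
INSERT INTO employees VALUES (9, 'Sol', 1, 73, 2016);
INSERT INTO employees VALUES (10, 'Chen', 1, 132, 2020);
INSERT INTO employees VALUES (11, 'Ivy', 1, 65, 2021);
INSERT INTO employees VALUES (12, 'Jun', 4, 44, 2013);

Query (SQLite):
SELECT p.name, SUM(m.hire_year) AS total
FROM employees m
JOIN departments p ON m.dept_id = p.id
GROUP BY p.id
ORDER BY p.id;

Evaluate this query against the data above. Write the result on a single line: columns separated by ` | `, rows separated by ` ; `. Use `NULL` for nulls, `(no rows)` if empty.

Design | 10104 ; Engineering | 4039 ; Marketing | 4032 ; Marketing | 6049

Join each employees row to its departments via dept_id.
Group joined rows by departments.id; compute SUM(m.hire_year) per group.
  1: ids {3, 5, 9, 10, 11} → SUM(m.hire_year)=10104
  2: ids {4, 7} → SUM(m.hire_year)=4039
  3: ids {2, 8} → SUM(m.hire_year)=4032
  4: ids {1, 6, 12} → SUM(m.hire_year)=6049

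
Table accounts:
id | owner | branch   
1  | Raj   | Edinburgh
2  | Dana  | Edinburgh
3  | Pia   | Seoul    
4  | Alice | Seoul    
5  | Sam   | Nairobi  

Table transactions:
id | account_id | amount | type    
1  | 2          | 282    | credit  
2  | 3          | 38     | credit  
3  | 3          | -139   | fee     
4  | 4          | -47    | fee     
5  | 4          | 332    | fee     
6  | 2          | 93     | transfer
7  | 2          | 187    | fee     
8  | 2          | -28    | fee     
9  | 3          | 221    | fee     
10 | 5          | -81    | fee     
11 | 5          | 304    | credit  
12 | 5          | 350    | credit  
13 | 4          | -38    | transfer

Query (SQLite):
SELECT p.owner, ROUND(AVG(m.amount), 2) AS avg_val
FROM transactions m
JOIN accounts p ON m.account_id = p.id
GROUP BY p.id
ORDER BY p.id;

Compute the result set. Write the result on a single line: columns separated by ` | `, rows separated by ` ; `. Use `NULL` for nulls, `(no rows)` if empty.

Join each transactions row to its accounts via account_id.
Group joined rows by accounts.id; compute ROUND(AVG(m.amount), 2) per group.
  2: ids {1, 6, 7, 8} → ROUND(AVG(m.amount), 2)=133.5
  3: ids {2, 3, 9} → ROUND(AVG(m.amount), 2)=40
  4: ids {4, 5, 13} → ROUND(AVG(m.amount), 2)=82.33
  5: ids {10, 11, 12} → ROUND(AVG(m.amount), 2)=191

Dana | 133.5 ; Pia | 40 ; Alice | 82.33 ; Sam | 191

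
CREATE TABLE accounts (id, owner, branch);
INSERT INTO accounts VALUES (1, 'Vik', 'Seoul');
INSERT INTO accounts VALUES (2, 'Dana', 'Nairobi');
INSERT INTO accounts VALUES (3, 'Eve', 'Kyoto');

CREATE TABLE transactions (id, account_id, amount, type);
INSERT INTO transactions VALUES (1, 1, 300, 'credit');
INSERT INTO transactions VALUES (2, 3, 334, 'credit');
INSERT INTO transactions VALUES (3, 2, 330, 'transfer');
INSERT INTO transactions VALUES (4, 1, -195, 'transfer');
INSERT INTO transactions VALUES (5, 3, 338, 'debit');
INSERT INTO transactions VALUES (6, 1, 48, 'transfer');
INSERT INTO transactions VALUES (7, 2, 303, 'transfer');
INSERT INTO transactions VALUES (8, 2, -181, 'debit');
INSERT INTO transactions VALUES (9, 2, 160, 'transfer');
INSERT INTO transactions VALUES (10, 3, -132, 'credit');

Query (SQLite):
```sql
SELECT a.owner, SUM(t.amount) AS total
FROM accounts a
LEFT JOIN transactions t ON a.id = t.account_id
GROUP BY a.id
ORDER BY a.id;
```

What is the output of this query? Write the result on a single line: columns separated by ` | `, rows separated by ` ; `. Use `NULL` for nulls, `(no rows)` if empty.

LEFT JOIN keeps every accounts row; unmatched ones get NULL for transactions columns.
Group by accounts.id and compute SUM(t.amount). SUM over an all-NULL group is NULL.
  1: ids {1, 4, 6} → SUM(t.amount)=153
  2: ids {3, 7, 8, 9} → SUM(t.amount)=612
  3: ids {2, 5, 10} → SUM(t.amount)=540

Vik | 153 ; Dana | 612 ; Eve | 540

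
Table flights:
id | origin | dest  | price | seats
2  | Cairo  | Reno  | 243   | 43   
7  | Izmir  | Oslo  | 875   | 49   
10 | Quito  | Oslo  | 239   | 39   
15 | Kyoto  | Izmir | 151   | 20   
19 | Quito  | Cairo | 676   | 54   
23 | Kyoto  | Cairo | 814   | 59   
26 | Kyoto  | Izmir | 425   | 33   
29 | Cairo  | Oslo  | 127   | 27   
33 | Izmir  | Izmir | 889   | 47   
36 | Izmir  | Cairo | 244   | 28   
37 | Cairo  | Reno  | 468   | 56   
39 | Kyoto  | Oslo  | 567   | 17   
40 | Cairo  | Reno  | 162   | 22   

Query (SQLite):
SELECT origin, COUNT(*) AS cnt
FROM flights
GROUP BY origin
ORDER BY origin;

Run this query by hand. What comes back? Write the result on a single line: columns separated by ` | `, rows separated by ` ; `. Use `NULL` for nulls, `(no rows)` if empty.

Partition flights by origin; compute COUNT(*) within each group.
  Cairo: ids {2, 29, 37, 40} → COUNT(*)=4
  Izmir: ids {7, 33, 36} → COUNT(*)=3
  Kyoto: ids {15, 23, 26, 39} → COUNT(*)=4
  Quito: ids {10, 19} → COUNT(*)=2

Cairo | 4 ; Izmir | 3 ; Kyoto | 4 ; Quito | 2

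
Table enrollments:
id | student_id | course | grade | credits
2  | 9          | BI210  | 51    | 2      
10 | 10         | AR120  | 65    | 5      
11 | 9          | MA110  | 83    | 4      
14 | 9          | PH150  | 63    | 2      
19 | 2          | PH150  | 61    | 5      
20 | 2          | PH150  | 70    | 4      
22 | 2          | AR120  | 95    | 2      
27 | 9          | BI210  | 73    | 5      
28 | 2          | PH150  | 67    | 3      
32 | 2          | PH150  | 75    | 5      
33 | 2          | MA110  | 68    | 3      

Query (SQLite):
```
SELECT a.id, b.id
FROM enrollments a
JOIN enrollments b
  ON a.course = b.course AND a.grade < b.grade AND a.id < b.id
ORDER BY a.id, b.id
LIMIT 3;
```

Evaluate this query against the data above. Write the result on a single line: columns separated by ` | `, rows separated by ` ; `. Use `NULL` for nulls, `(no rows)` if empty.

Pairs (a,b) with same course, a.grade < b.grade, a.id < b.id.
course groups: AR120:{10,22} BI210:{2,27} MA110:{11,33} PH150:{14,19,20,28,32}
Ordered by (a.id, b.id); first 3.

2 | 27 ; 10 | 22 ; 14 | 20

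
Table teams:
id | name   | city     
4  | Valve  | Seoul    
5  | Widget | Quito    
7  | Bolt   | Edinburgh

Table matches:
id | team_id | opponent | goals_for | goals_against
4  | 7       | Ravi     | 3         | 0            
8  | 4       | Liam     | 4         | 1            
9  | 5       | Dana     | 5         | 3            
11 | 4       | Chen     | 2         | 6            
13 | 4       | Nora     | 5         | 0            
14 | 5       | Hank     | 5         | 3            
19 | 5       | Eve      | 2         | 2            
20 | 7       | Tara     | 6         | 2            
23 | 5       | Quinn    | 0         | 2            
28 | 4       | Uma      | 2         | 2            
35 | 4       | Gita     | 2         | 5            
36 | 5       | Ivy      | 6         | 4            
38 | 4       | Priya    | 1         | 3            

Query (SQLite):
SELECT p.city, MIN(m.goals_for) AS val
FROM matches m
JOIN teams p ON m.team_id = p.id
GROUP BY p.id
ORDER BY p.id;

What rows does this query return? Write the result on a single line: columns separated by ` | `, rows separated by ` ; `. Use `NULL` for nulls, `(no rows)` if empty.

Seoul | 1 ; Quito | 0 ; Edinburgh | 3

Join each matches row to its teams via team_id.
Group joined rows by teams.id; compute MIN(m.goals_for) per group.
  4: ids {8, 11, 13, 28, 35, 38} → MIN(m.goals_for)=1
  5: ids {9, 14, 19, 23, 36} → MIN(m.goals_for)=0
  7: ids {4, 20} → MIN(m.goals_for)=3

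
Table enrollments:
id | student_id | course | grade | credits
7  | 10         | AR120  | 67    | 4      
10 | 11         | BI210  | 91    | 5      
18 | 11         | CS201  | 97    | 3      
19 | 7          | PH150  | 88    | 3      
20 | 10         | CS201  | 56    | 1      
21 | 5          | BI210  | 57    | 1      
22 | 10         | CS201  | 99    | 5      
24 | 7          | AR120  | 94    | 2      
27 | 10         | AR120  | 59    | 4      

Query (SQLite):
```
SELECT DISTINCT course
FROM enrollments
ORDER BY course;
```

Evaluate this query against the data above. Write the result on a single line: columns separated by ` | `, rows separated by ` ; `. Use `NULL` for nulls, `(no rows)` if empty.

AR120 ; BI210 ; CS201 ; PH150

Collect distinct course values from enrollments.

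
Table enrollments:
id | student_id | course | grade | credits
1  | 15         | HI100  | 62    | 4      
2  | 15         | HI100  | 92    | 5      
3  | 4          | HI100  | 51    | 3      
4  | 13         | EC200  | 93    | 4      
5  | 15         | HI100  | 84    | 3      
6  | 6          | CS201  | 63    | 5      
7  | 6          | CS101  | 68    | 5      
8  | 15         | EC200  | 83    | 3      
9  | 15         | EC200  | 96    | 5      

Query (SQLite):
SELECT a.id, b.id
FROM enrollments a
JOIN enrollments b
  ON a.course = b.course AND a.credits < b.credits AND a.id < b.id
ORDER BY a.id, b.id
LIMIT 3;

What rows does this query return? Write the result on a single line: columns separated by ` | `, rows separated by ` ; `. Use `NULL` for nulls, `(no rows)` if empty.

1 | 2 ; 4 | 9 ; 8 | 9

Pairs (a,b) with same course, a.credits < b.credits, a.id < b.id.
course groups: CS101:{7} CS201:{6} EC200:{4,8,9} HI100:{1,2,3,5}
Ordered by (a.id, b.id); first 3.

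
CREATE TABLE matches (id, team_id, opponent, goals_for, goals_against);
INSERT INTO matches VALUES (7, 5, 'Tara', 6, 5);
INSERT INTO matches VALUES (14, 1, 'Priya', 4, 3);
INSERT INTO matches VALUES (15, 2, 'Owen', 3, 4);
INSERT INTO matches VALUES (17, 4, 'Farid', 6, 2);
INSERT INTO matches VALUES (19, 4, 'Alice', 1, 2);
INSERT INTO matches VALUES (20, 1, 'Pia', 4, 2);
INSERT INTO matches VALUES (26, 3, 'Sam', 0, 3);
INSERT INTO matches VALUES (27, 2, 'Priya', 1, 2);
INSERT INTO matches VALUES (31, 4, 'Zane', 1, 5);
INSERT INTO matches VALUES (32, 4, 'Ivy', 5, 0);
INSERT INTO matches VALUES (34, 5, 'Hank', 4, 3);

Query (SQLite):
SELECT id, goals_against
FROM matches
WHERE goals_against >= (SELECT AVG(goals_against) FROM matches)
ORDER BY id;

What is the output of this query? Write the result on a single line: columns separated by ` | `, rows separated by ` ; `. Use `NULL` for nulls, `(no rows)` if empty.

7 | 5 ; 14 | 3 ; 15 | 4 ; 26 | 3 ; 31 | 5 ; 34 | 3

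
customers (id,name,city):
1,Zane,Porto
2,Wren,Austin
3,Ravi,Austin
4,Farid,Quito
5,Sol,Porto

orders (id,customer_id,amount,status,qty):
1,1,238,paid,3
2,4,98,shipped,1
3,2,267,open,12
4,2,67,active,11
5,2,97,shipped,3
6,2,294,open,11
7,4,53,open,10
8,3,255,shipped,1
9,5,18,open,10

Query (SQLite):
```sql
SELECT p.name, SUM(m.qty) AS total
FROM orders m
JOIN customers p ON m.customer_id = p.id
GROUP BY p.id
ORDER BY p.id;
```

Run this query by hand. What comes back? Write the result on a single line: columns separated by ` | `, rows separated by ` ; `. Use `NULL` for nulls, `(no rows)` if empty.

Zane | 3 ; Wren | 37 ; Ravi | 1 ; Farid | 11 ; Sol | 10

Join each orders row to its customers via customer_id.
Group joined rows by customers.id; compute SUM(m.qty) per group.
  1: ids {1} → SUM(m.qty)=3
  2: ids {3, 4, 5, 6} → SUM(m.qty)=37
  3: ids {8} → SUM(m.qty)=1
  4: ids {2, 7} → SUM(m.qty)=11
  5: ids {9} → SUM(m.qty)=10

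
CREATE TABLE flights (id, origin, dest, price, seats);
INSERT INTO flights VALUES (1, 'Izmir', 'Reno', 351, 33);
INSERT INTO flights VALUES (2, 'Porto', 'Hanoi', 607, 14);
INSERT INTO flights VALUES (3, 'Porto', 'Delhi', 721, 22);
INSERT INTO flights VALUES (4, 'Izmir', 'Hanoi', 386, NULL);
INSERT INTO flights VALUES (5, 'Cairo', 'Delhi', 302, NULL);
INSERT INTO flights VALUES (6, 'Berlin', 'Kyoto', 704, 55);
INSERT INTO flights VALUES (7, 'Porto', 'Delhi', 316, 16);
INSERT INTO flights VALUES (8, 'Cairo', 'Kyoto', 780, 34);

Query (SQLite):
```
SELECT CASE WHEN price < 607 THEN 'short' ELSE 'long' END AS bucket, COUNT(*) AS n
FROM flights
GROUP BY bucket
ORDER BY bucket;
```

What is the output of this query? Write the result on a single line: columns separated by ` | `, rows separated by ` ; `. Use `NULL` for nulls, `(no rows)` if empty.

long | 4 ; short | 4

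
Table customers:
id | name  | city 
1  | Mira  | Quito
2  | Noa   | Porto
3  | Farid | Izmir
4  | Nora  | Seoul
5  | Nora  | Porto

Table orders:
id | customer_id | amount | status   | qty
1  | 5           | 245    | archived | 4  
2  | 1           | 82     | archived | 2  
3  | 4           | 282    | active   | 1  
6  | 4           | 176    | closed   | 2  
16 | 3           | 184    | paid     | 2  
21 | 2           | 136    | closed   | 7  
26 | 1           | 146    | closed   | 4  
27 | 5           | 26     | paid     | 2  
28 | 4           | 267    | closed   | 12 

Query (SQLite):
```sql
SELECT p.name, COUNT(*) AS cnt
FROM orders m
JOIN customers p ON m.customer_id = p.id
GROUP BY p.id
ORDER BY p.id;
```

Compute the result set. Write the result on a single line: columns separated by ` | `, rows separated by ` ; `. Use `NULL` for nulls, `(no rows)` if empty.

Mira | 2 ; Noa | 1 ; Farid | 1 ; Nora | 3 ; Nora | 2

Join each orders row to its customers via customer_id.
Group joined rows by customers.id; compute COUNT(*) per group.
  1: ids {2, 26} → COUNT(*)=2
  2: ids {21} → COUNT(*)=1
  3: ids {16} → COUNT(*)=1
  4: ids {3, 6, 28} → COUNT(*)=3
  5: ids {1, 27} → COUNT(*)=2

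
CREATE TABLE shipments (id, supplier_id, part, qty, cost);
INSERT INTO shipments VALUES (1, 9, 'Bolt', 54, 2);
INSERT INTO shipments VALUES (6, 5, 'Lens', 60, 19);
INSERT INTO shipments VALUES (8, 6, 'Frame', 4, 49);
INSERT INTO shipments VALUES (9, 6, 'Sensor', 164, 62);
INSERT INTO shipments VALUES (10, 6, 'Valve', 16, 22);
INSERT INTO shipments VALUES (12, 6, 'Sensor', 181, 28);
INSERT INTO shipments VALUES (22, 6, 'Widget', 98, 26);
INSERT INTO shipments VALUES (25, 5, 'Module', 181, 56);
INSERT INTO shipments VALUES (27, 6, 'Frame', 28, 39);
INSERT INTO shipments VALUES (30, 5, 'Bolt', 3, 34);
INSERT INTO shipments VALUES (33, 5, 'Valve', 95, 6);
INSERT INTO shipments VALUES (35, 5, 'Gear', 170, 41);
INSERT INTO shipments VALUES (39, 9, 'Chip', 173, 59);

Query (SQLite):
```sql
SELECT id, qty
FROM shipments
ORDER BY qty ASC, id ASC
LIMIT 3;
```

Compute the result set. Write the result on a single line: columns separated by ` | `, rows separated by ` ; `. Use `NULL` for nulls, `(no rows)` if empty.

30 | 3 ; 8 | 4 ; 10 | 16

Sort by qty asc, tiebreak id asc: (3, id=30), (4, id=8), (16, id=10), (28, id=27), (54, id=1), (60, id=6) …. Take first 3.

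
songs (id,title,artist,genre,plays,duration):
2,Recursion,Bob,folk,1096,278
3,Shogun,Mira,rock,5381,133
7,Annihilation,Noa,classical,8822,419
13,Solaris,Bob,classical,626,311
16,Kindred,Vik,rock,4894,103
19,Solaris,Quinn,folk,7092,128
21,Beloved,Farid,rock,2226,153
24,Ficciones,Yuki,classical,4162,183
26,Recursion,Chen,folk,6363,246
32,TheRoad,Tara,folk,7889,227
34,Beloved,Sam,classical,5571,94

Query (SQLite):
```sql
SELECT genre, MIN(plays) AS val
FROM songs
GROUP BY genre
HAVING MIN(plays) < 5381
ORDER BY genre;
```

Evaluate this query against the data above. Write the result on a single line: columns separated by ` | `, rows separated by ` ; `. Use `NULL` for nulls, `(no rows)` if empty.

Partition songs by genre; compute MIN(plays) within each group.
HAVING: keep groups where MIN(plays) < 5381.
  classical: ids {7, 13, 24, 34} → MIN(plays)=626
  folk: ids {2, 19, 26, 32} → MIN(plays)=1096
  rock: ids {3, 16, 21} → MIN(plays)=2226

classical | 626 ; folk | 1096 ; rock | 2226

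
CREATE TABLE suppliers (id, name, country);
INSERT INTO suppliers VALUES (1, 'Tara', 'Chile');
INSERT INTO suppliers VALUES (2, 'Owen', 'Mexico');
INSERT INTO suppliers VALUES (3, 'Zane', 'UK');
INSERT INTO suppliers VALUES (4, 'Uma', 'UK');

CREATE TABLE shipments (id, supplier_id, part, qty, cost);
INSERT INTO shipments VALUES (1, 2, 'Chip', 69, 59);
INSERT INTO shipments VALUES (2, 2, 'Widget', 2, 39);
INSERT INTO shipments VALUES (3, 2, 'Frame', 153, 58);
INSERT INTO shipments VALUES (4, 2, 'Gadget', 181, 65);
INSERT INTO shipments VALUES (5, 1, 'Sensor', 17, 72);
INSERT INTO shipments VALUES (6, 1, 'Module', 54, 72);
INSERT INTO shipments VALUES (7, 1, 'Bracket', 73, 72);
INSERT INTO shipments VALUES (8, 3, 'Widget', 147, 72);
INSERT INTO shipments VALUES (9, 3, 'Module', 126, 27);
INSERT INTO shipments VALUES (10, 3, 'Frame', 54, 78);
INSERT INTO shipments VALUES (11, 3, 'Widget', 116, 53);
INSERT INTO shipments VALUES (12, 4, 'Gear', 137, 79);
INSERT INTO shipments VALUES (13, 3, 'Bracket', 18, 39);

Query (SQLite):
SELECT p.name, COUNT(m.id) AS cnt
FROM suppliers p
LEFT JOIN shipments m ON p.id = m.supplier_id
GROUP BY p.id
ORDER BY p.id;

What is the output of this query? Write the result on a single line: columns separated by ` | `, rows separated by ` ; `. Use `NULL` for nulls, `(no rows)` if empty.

LEFT JOIN keeps every suppliers row; unmatched ones get NULL for shipments columns.
Group by suppliers.id and compute COUNT(m.id). COUNT(col) of an all-NULL group is 0.
  1: ids {5, 6, 7} → COUNT(m.id)=3
  2: ids {1, 2, 3, 4} → COUNT(m.id)=4
  3: ids {8, 9, 10, 11, 13} → COUNT(m.id)=5
  4: ids {12} → COUNT(m.id)=1

Tara | 3 ; Owen | 4 ; Zane | 5 ; Uma | 1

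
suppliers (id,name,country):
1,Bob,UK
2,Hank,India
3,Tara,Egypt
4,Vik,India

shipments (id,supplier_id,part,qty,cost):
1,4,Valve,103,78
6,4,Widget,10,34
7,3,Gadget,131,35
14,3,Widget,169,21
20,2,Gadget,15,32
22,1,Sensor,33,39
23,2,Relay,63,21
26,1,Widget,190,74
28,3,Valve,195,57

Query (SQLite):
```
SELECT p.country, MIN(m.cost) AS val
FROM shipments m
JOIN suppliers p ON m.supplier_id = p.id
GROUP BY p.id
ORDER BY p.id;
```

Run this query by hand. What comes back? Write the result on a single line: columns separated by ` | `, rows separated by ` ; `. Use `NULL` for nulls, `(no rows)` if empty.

UK | 39 ; India | 21 ; Egypt | 21 ; India | 34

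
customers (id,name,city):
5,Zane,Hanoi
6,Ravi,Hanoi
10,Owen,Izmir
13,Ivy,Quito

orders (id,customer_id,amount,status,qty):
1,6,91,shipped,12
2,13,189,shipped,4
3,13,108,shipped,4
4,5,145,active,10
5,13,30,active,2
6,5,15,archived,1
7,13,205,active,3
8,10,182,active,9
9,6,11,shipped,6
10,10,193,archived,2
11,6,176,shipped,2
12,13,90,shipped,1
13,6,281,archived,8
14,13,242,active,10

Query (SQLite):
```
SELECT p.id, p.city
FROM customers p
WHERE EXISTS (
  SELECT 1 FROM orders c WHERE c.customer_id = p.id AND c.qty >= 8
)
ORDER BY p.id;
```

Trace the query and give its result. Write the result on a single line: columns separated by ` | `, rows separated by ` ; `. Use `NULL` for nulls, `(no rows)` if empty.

For each customers row, check whether any orders with matching customer_id has qty >= 8.
Keep rows where that is true.

5 | Hanoi ; 6 | Hanoi ; 10 | Izmir ; 13 | Quito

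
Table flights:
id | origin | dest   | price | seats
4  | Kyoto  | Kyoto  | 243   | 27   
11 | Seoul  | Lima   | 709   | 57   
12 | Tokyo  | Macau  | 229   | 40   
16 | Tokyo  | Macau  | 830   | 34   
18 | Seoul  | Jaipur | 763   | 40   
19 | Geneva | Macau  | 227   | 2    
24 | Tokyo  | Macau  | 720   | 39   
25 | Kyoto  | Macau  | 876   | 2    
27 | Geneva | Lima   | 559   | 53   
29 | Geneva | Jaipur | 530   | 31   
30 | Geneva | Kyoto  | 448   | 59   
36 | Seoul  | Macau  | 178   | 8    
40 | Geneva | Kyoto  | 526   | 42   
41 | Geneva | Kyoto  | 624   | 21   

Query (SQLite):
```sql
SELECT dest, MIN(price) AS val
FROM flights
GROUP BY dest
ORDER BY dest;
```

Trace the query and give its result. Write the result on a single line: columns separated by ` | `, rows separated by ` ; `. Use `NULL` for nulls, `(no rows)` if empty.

Jaipur | 530 ; Kyoto | 243 ; Lima | 559 ; Macau | 178

Partition flights by dest; compute MIN(price) within each group.
  Jaipur: ids {18, 29} → MIN(price)=530
  Kyoto: ids {4, 30, 40, 41} → MIN(price)=243
  Lima: ids {11, 27} → MIN(price)=559
  Macau: ids {12, 16, 19, 24, 25, 36} → MIN(price)=178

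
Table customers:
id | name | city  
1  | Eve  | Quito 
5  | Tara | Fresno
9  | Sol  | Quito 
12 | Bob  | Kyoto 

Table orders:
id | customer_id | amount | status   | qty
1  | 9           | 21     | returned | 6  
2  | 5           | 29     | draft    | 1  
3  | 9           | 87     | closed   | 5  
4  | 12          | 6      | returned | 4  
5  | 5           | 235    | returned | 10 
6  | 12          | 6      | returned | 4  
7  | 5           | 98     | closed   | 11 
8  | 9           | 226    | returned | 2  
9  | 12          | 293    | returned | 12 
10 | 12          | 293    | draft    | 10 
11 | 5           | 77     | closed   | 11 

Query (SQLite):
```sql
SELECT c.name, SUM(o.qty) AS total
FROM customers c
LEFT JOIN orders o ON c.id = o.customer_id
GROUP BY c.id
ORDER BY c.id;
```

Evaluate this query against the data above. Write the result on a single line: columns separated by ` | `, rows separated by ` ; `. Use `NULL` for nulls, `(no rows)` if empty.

LEFT JOIN keeps every customers row; unmatched ones get NULL for orders columns.
Group by customers.id and compute SUM(o.qty). SUM over an all-NULL group is NULL.
  1: ids {—} → SUM(o.qty)=NULL
  5: ids {2, 5, 7, 11} → SUM(o.qty)=33
  9: ids {1, 3, 8} → SUM(o.qty)=13
  12: ids {4, 6, 9, 10} → SUM(o.qty)=30

Eve | NULL ; Tara | 33 ; Sol | 13 ; Bob | 30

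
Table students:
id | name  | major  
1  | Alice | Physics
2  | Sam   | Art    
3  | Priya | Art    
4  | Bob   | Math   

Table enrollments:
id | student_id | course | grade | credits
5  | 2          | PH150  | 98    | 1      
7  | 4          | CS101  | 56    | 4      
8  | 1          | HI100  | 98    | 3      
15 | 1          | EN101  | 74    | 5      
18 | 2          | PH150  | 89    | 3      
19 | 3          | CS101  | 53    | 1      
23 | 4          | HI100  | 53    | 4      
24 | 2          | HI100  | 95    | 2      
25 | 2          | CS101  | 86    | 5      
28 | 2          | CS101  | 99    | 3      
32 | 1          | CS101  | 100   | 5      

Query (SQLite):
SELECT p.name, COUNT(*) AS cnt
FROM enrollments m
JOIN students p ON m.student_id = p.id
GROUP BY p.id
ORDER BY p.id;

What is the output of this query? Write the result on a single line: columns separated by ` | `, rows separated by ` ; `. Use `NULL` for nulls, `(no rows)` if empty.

Join each enrollments row to its students via student_id.
Group joined rows by students.id; compute COUNT(*) per group.
  1: ids {8, 15, 32} → COUNT(*)=3
  2: ids {5, 18, 24, 25, 28} → COUNT(*)=5
  3: ids {19} → COUNT(*)=1
  4: ids {7, 23} → COUNT(*)=2

Alice | 3 ; Sam | 5 ; Priya | 1 ; Bob | 2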